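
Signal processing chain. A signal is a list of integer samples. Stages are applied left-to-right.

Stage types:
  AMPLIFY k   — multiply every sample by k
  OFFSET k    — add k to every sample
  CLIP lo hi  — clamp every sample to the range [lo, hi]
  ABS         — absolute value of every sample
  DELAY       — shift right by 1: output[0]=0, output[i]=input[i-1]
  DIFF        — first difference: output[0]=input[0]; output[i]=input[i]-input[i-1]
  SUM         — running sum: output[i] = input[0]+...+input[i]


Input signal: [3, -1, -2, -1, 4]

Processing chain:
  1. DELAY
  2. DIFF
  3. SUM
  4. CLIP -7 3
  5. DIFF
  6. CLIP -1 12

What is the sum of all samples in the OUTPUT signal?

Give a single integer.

Input: [3, -1, -2, -1, 4]
Stage 1 (DELAY): [0, 3, -1, -2, -1] = [0, 3, -1, -2, -1] -> [0, 3, -1, -2, -1]
Stage 2 (DIFF): s[0]=0, 3-0=3, -1-3=-4, -2--1=-1, -1--2=1 -> [0, 3, -4, -1, 1]
Stage 3 (SUM): sum[0..0]=0, sum[0..1]=3, sum[0..2]=-1, sum[0..3]=-2, sum[0..4]=-1 -> [0, 3, -1, -2, -1]
Stage 4 (CLIP -7 3): clip(0,-7,3)=0, clip(3,-7,3)=3, clip(-1,-7,3)=-1, clip(-2,-7,3)=-2, clip(-1,-7,3)=-1 -> [0, 3, -1, -2, -1]
Stage 5 (DIFF): s[0]=0, 3-0=3, -1-3=-4, -2--1=-1, -1--2=1 -> [0, 3, -4, -1, 1]
Stage 6 (CLIP -1 12): clip(0,-1,12)=0, clip(3,-1,12)=3, clip(-4,-1,12)=-1, clip(-1,-1,12)=-1, clip(1,-1,12)=1 -> [0, 3, -1, -1, 1]
Output sum: 2

Answer: 2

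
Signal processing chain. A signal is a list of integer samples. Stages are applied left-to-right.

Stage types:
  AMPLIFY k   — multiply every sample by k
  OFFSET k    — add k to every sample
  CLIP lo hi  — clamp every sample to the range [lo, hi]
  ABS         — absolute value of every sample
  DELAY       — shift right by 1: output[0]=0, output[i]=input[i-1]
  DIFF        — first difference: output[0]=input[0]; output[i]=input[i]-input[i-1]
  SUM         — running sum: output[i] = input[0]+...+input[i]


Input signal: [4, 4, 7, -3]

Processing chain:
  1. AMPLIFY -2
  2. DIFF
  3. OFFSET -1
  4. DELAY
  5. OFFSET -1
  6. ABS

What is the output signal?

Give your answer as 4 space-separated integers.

Input: [4, 4, 7, -3]
Stage 1 (AMPLIFY -2): 4*-2=-8, 4*-2=-8, 7*-2=-14, -3*-2=6 -> [-8, -8, -14, 6]
Stage 2 (DIFF): s[0]=-8, -8--8=0, -14--8=-6, 6--14=20 -> [-8, 0, -6, 20]
Stage 3 (OFFSET -1): -8+-1=-9, 0+-1=-1, -6+-1=-7, 20+-1=19 -> [-9, -1, -7, 19]
Stage 4 (DELAY): [0, -9, -1, -7] = [0, -9, -1, -7] -> [0, -9, -1, -7]
Stage 5 (OFFSET -1): 0+-1=-1, -9+-1=-10, -1+-1=-2, -7+-1=-8 -> [-1, -10, -2, -8]
Stage 6 (ABS): |-1|=1, |-10|=10, |-2|=2, |-8|=8 -> [1, 10, 2, 8]

Answer: 1 10 2 8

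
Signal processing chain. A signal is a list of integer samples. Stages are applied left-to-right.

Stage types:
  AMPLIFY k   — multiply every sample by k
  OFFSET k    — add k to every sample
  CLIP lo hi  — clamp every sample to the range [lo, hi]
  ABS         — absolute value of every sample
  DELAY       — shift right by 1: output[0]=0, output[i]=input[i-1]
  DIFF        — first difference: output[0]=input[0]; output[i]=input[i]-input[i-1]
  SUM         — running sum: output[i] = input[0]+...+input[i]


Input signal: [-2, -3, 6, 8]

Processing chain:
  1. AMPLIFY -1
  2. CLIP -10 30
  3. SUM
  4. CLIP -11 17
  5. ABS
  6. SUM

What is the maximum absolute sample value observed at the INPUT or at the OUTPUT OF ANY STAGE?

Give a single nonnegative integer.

Answer: 17

Derivation:
Input: [-2, -3, 6, 8] (max |s|=8)
Stage 1 (AMPLIFY -1): -2*-1=2, -3*-1=3, 6*-1=-6, 8*-1=-8 -> [2, 3, -6, -8] (max |s|=8)
Stage 2 (CLIP -10 30): clip(2,-10,30)=2, clip(3,-10,30)=3, clip(-6,-10,30)=-6, clip(-8,-10,30)=-8 -> [2, 3, -6, -8] (max |s|=8)
Stage 3 (SUM): sum[0..0]=2, sum[0..1]=5, sum[0..2]=-1, sum[0..3]=-9 -> [2, 5, -1, -9] (max |s|=9)
Stage 4 (CLIP -11 17): clip(2,-11,17)=2, clip(5,-11,17)=5, clip(-1,-11,17)=-1, clip(-9,-11,17)=-9 -> [2, 5, -1, -9] (max |s|=9)
Stage 5 (ABS): |2|=2, |5|=5, |-1|=1, |-9|=9 -> [2, 5, 1, 9] (max |s|=9)
Stage 6 (SUM): sum[0..0]=2, sum[0..1]=7, sum[0..2]=8, sum[0..3]=17 -> [2, 7, 8, 17] (max |s|=17)
Overall max amplitude: 17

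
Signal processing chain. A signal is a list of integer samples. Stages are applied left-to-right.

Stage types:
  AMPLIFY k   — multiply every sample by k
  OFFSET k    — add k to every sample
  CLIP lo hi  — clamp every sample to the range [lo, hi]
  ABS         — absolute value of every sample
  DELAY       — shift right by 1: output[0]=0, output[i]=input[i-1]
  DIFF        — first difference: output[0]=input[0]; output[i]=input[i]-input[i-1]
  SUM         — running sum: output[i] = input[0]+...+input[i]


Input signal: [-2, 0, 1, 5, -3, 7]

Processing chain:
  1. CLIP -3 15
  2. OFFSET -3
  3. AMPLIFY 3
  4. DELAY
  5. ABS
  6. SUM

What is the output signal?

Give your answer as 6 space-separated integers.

Answer: 0 15 24 30 36 54

Derivation:
Input: [-2, 0, 1, 5, -3, 7]
Stage 1 (CLIP -3 15): clip(-2,-3,15)=-2, clip(0,-3,15)=0, clip(1,-3,15)=1, clip(5,-3,15)=5, clip(-3,-3,15)=-3, clip(7,-3,15)=7 -> [-2, 0, 1, 5, -3, 7]
Stage 2 (OFFSET -3): -2+-3=-5, 0+-3=-3, 1+-3=-2, 5+-3=2, -3+-3=-6, 7+-3=4 -> [-5, -3, -2, 2, -6, 4]
Stage 3 (AMPLIFY 3): -5*3=-15, -3*3=-9, -2*3=-6, 2*3=6, -6*3=-18, 4*3=12 -> [-15, -9, -6, 6, -18, 12]
Stage 4 (DELAY): [0, -15, -9, -6, 6, -18] = [0, -15, -9, -6, 6, -18] -> [0, -15, -9, -6, 6, -18]
Stage 5 (ABS): |0|=0, |-15|=15, |-9|=9, |-6|=6, |6|=6, |-18|=18 -> [0, 15, 9, 6, 6, 18]
Stage 6 (SUM): sum[0..0]=0, sum[0..1]=15, sum[0..2]=24, sum[0..3]=30, sum[0..4]=36, sum[0..5]=54 -> [0, 15, 24, 30, 36, 54]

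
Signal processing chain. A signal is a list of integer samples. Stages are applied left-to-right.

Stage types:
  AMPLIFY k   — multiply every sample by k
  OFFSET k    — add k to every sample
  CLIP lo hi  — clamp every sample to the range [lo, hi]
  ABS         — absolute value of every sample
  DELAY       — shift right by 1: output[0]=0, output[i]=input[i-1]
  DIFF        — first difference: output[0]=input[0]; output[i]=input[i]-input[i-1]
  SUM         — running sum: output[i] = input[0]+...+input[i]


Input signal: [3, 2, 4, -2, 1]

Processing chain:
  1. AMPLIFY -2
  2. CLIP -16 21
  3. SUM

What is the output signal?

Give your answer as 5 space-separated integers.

Answer: -6 -10 -18 -14 -16

Derivation:
Input: [3, 2, 4, -2, 1]
Stage 1 (AMPLIFY -2): 3*-2=-6, 2*-2=-4, 4*-2=-8, -2*-2=4, 1*-2=-2 -> [-6, -4, -8, 4, -2]
Stage 2 (CLIP -16 21): clip(-6,-16,21)=-6, clip(-4,-16,21)=-4, clip(-8,-16,21)=-8, clip(4,-16,21)=4, clip(-2,-16,21)=-2 -> [-6, -4, -8, 4, -2]
Stage 3 (SUM): sum[0..0]=-6, sum[0..1]=-10, sum[0..2]=-18, sum[0..3]=-14, sum[0..4]=-16 -> [-6, -10, -18, -14, -16]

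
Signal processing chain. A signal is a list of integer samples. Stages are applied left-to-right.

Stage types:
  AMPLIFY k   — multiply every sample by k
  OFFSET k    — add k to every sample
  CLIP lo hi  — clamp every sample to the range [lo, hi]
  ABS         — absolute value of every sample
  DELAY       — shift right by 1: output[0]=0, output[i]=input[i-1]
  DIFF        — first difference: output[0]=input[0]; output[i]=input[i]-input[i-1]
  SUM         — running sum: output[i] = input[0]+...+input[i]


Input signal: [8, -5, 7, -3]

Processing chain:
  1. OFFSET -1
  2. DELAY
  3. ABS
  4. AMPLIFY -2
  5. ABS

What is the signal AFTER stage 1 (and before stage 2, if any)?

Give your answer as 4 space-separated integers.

Input: [8, -5, 7, -3]
Stage 1 (OFFSET -1): 8+-1=7, -5+-1=-6, 7+-1=6, -3+-1=-4 -> [7, -6, 6, -4]

Answer: 7 -6 6 -4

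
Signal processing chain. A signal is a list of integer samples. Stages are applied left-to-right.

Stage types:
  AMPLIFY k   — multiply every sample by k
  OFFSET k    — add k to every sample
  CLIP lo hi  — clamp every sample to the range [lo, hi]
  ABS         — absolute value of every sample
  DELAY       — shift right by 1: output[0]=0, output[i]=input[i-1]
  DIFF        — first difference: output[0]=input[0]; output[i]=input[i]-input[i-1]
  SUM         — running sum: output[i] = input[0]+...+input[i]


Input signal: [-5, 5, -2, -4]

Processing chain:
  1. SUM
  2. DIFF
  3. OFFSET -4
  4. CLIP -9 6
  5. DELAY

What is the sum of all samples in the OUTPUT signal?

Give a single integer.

Answer: -14

Derivation:
Input: [-5, 5, -2, -4]
Stage 1 (SUM): sum[0..0]=-5, sum[0..1]=0, sum[0..2]=-2, sum[0..3]=-6 -> [-5, 0, -2, -6]
Stage 2 (DIFF): s[0]=-5, 0--5=5, -2-0=-2, -6--2=-4 -> [-5, 5, -2, -4]
Stage 3 (OFFSET -4): -5+-4=-9, 5+-4=1, -2+-4=-6, -4+-4=-8 -> [-9, 1, -6, -8]
Stage 4 (CLIP -9 6): clip(-9,-9,6)=-9, clip(1,-9,6)=1, clip(-6,-9,6)=-6, clip(-8,-9,6)=-8 -> [-9, 1, -6, -8]
Stage 5 (DELAY): [0, -9, 1, -6] = [0, -9, 1, -6] -> [0, -9, 1, -6]
Output sum: -14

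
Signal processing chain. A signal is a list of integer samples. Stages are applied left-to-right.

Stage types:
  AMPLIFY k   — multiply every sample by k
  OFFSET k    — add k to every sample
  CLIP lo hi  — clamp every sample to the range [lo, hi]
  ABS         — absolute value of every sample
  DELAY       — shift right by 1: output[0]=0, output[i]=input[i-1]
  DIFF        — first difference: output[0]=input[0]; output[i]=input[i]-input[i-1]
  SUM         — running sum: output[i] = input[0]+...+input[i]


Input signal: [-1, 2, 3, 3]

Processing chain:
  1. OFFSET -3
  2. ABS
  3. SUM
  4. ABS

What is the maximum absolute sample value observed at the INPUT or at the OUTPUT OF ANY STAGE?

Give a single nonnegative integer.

Answer: 5

Derivation:
Input: [-1, 2, 3, 3] (max |s|=3)
Stage 1 (OFFSET -3): -1+-3=-4, 2+-3=-1, 3+-3=0, 3+-3=0 -> [-4, -1, 0, 0] (max |s|=4)
Stage 2 (ABS): |-4|=4, |-1|=1, |0|=0, |0|=0 -> [4, 1, 0, 0] (max |s|=4)
Stage 3 (SUM): sum[0..0]=4, sum[0..1]=5, sum[0..2]=5, sum[0..3]=5 -> [4, 5, 5, 5] (max |s|=5)
Stage 4 (ABS): |4|=4, |5|=5, |5|=5, |5|=5 -> [4, 5, 5, 5] (max |s|=5)
Overall max amplitude: 5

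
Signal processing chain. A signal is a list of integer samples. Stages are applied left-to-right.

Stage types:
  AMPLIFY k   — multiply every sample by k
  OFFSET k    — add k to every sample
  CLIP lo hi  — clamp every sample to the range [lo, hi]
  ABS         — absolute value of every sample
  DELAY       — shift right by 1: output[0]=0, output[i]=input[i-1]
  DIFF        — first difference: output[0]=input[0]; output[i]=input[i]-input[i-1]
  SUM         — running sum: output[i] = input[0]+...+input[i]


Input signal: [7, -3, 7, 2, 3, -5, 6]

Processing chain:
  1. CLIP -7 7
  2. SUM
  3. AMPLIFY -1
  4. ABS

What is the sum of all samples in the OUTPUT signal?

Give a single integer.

Input: [7, -3, 7, 2, 3, -5, 6]
Stage 1 (CLIP -7 7): clip(7,-7,7)=7, clip(-3,-7,7)=-3, clip(7,-7,7)=7, clip(2,-7,7)=2, clip(3,-7,7)=3, clip(-5,-7,7)=-5, clip(6,-7,7)=6 -> [7, -3, 7, 2, 3, -5, 6]
Stage 2 (SUM): sum[0..0]=7, sum[0..1]=4, sum[0..2]=11, sum[0..3]=13, sum[0..4]=16, sum[0..5]=11, sum[0..6]=17 -> [7, 4, 11, 13, 16, 11, 17]
Stage 3 (AMPLIFY -1): 7*-1=-7, 4*-1=-4, 11*-1=-11, 13*-1=-13, 16*-1=-16, 11*-1=-11, 17*-1=-17 -> [-7, -4, -11, -13, -16, -11, -17]
Stage 4 (ABS): |-7|=7, |-4|=4, |-11|=11, |-13|=13, |-16|=16, |-11|=11, |-17|=17 -> [7, 4, 11, 13, 16, 11, 17]
Output sum: 79

Answer: 79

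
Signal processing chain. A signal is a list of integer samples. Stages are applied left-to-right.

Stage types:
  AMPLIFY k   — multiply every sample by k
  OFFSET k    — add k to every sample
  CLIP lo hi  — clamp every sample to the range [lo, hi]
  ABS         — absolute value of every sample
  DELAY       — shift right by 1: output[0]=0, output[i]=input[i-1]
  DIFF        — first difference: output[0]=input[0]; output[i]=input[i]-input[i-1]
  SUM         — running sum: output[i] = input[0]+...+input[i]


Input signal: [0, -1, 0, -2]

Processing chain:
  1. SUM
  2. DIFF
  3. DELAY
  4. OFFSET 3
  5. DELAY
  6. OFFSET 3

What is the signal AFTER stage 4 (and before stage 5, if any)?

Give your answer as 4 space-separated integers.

Input: [0, -1, 0, -2]
Stage 1 (SUM): sum[0..0]=0, sum[0..1]=-1, sum[0..2]=-1, sum[0..3]=-3 -> [0, -1, -1, -3]
Stage 2 (DIFF): s[0]=0, -1-0=-1, -1--1=0, -3--1=-2 -> [0, -1, 0, -2]
Stage 3 (DELAY): [0, 0, -1, 0] = [0, 0, -1, 0] -> [0, 0, -1, 0]
Stage 4 (OFFSET 3): 0+3=3, 0+3=3, -1+3=2, 0+3=3 -> [3, 3, 2, 3]

Answer: 3 3 2 3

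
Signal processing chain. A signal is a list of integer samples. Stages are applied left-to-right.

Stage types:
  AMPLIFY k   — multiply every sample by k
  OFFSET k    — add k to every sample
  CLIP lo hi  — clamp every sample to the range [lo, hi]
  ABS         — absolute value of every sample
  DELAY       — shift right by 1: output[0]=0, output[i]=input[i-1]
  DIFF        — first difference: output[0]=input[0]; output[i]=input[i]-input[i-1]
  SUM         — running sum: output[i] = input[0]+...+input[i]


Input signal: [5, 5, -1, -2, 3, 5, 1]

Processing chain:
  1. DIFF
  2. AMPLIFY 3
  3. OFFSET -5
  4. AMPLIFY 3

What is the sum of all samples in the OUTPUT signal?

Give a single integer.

Input: [5, 5, -1, -2, 3, 5, 1]
Stage 1 (DIFF): s[0]=5, 5-5=0, -1-5=-6, -2--1=-1, 3--2=5, 5-3=2, 1-5=-4 -> [5, 0, -6, -1, 5, 2, -4]
Stage 2 (AMPLIFY 3): 5*3=15, 0*3=0, -6*3=-18, -1*3=-3, 5*3=15, 2*3=6, -4*3=-12 -> [15, 0, -18, -3, 15, 6, -12]
Stage 3 (OFFSET -5): 15+-5=10, 0+-5=-5, -18+-5=-23, -3+-5=-8, 15+-5=10, 6+-5=1, -12+-5=-17 -> [10, -5, -23, -8, 10, 1, -17]
Stage 4 (AMPLIFY 3): 10*3=30, -5*3=-15, -23*3=-69, -8*3=-24, 10*3=30, 1*3=3, -17*3=-51 -> [30, -15, -69, -24, 30, 3, -51]
Output sum: -96

Answer: -96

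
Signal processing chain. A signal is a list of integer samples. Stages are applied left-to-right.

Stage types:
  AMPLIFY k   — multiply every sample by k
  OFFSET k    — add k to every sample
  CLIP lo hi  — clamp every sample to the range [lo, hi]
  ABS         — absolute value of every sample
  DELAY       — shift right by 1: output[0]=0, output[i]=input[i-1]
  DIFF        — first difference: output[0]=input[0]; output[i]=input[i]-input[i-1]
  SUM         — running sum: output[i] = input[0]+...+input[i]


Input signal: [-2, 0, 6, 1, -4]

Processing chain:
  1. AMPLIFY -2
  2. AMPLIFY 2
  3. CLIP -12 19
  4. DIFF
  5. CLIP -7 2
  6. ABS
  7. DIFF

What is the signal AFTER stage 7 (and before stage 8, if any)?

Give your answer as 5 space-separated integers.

Answer: 2 5 0 -5 0

Derivation:
Input: [-2, 0, 6, 1, -4]
Stage 1 (AMPLIFY -2): -2*-2=4, 0*-2=0, 6*-2=-12, 1*-2=-2, -4*-2=8 -> [4, 0, -12, -2, 8]
Stage 2 (AMPLIFY 2): 4*2=8, 0*2=0, -12*2=-24, -2*2=-4, 8*2=16 -> [8, 0, -24, -4, 16]
Stage 3 (CLIP -12 19): clip(8,-12,19)=8, clip(0,-12,19)=0, clip(-24,-12,19)=-12, clip(-4,-12,19)=-4, clip(16,-12,19)=16 -> [8, 0, -12, -4, 16]
Stage 4 (DIFF): s[0]=8, 0-8=-8, -12-0=-12, -4--12=8, 16--4=20 -> [8, -8, -12, 8, 20]
Stage 5 (CLIP -7 2): clip(8,-7,2)=2, clip(-8,-7,2)=-7, clip(-12,-7,2)=-7, clip(8,-7,2)=2, clip(20,-7,2)=2 -> [2, -7, -7, 2, 2]
Stage 6 (ABS): |2|=2, |-7|=7, |-7|=7, |2|=2, |2|=2 -> [2, 7, 7, 2, 2]
Stage 7 (DIFF): s[0]=2, 7-2=5, 7-7=0, 2-7=-5, 2-2=0 -> [2, 5, 0, -5, 0]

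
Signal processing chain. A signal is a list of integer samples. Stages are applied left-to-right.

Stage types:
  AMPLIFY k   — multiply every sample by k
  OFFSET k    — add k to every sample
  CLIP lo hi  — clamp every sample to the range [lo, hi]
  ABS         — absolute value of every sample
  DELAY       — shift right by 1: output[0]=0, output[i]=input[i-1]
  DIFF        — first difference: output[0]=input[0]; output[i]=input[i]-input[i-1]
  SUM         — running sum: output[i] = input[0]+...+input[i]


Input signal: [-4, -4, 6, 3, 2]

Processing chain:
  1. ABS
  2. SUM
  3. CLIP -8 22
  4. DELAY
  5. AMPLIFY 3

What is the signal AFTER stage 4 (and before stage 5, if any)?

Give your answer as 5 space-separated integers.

Input: [-4, -4, 6, 3, 2]
Stage 1 (ABS): |-4|=4, |-4|=4, |6|=6, |3|=3, |2|=2 -> [4, 4, 6, 3, 2]
Stage 2 (SUM): sum[0..0]=4, sum[0..1]=8, sum[0..2]=14, sum[0..3]=17, sum[0..4]=19 -> [4, 8, 14, 17, 19]
Stage 3 (CLIP -8 22): clip(4,-8,22)=4, clip(8,-8,22)=8, clip(14,-8,22)=14, clip(17,-8,22)=17, clip(19,-8,22)=19 -> [4, 8, 14, 17, 19]
Stage 4 (DELAY): [0, 4, 8, 14, 17] = [0, 4, 8, 14, 17] -> [0, 4, 8, 14, 17]

Answer: 0 4 8 14 17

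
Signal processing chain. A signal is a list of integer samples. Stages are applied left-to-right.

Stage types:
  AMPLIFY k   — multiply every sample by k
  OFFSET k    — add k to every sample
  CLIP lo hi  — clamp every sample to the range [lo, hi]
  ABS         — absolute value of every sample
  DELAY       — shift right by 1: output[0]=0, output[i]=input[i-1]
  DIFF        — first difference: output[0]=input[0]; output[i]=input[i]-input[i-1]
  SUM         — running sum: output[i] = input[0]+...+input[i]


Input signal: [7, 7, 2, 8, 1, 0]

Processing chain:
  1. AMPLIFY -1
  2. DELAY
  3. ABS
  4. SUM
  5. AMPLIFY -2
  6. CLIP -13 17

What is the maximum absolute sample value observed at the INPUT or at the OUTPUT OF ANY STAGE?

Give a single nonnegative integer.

Input: [7, 7, 2, 8, 1, 0] (max |s|=8)
Stage 1 (AMPLIFY -1): 7*-1=-7, 7*-1=-7, 2*-1=-2, 8*-1=-8, 1*-1=-1, 0*-1=0 -> [-7, -7, -2, -8, -1, 0] (max |s|=8)
Stage 2 (DELAY): [0, -7, -7, -2, -8, -1] = [0, -7, -7, -2, -8, -1] -> [0, -7, -7, -2, -8, -1] (max |s|=8)
Stage 3 (ABS): |0|=0, |-7|=7, |-7|=7, |-2|=2, |-8|=8, |-1|=1 -> [0, 7, 7, 2, 8, 1] (max |s|=8)
Stage 4 (SUM): sum[0..0]=0, sum[0..1]=7, sum[0..2]=14, sum[0..3]=16, sum[0..4]=24, sum[0..5]=25 -> [0, 7, 14, 16, 24, 25] (max |s|=25)
Stage 5 (AMPLIFY -2): 0*-2=0, 7*-2=-14, 14*-2=-28, 16*-2=-32, 24*-2=-48, 25*-2=-50 -> [0, -14, -28, -32, -48, -50] (max |s|=50)
Stage 6 (CLIP -13 17): clip(0,-13,17)=0, clip(-14,-13,17)=-13, clip(-28,-13,17)=-13, clip(-32,-13,17)=-13, clip(-48,-13,17)=-13, clip(-50,-13,17)=-13 -> [0, -13, -13, -13, -13, -13] (max |s|=13)
Overall max amplitude: 50

Answer: 50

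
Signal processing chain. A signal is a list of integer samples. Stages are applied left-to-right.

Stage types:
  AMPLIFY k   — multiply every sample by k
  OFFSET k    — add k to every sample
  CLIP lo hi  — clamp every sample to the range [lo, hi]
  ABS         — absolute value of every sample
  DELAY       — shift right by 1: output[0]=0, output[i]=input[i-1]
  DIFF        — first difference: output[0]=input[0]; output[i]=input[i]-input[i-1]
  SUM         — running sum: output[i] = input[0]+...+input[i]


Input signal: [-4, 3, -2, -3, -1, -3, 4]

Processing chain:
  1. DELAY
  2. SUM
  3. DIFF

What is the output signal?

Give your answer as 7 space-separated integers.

Input: [-4, 3, -2, -3, -1, -3, 4]
Stage 1 (DELAY): [0, -4, 3, -2, -3, -1, -3] = [0, -4, 3, -2, -3, -1, -3] -> [0, -4, 3, -2, -3, -1, -3]
Stage 2 (SUM): sum[0..0]=0, sum[0..1]=-4, sum[0..2]=-1, sum[0..3]=-3, sum[0..4]=-6, sum[0..5]=-7, sum[0..6]=-10 -> [0, -4, -1, -3, -6, -7, -10]
Stage 3 (DIFF): s[0]=0, -4-0=-4, -1--4=3, -3--1=-2, -6--3=-3, -7--6=-1, -10--7=-3 -> [0, -4, 3, -2, -3, -1, -3]

Answer: 0 -4 3 -2 -3 -1 -3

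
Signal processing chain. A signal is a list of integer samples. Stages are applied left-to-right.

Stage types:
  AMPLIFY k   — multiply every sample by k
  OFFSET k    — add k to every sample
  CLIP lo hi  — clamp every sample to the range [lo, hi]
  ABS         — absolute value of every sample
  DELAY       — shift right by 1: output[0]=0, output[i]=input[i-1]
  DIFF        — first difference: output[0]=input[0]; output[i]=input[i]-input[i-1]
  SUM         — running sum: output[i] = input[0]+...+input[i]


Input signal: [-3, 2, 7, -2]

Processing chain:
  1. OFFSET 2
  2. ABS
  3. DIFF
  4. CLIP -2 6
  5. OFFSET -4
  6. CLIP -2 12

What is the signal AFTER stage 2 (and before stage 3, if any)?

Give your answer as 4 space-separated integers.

Answer: 1 4 9 0

Derivation:
Input: [-3, 2, 7, -2]
Stage 1 (OFFSET 2): -3+2=-1, 2+2=4, 7+2=9, -2+2=0 -> [-1, 4, 9, 0]
Stage 2 (ABS): |-1|=1, |4|=4, |9|=9, |0|=0 -> [1, 4, 9, 0]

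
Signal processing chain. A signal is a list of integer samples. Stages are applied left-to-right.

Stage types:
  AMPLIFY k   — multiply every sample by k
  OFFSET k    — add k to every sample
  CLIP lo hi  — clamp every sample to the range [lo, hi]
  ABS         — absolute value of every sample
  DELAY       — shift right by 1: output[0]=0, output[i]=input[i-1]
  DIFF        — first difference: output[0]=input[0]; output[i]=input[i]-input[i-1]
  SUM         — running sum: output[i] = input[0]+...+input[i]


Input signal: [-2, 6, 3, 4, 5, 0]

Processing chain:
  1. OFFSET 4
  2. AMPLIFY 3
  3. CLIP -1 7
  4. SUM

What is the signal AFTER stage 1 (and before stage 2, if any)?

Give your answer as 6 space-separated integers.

Answer: 2 10 7 8 9 4

Derivation:
Input: [-2, 6, 3, 4, 5, 0]
Stage 1 (OFFSET 4): -2+4=2, 6+4=10, 3+4=7, 4+4=8, 5+4=9, 0+4=4 -> [2, 10, 7, 8, 9, 4]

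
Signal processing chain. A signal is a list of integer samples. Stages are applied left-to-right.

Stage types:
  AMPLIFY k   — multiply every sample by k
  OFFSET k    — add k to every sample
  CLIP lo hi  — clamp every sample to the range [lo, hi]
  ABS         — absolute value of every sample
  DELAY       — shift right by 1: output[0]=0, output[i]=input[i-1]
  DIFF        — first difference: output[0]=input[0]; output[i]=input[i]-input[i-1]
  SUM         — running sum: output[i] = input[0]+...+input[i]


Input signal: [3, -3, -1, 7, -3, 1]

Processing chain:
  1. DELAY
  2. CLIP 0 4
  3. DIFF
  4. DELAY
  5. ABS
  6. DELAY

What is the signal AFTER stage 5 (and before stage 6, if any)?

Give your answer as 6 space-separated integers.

Answer: 0 0 3 3 0 4

Derivation:
Input: [3, -3, -1, 7, -3, 1]
Stage 1 (DELAY): [0, 3, -3, -1, 7, -3] = [0, 3, -3, -1, 7, -3] -> [0, 3, -3, -1, 7, -3]
Stage 2 (CLIP 0 4): clip(0,0,4)=0, clip(3,0,4)=3, clip(-3,0,4)=0, clip(-1,0,4)=0, clip(7,0,4)=4, clip(-3,0,4)=0 -> [0, 3, 0, 0, 4, 0]
Stage 3 (DIFF): s[0]=0, 3-0=3, 0-3=-3, 0-0=0, 4-0=4, 0-4=-4 -> [0, 3, -3, 0, 4, -4]
Stage 4 (DELAY): [0, 0, 3, -3, 0, 4] = [0, 0, 3, -3, 0, 4] -> [0, 0, 3, -3, 0, 4]
Stage 5 (ABS): |0|=0, |0|=0, |3|=3, |-3|=3, |0|=0, |4|=4 -> [0, 0, 3, 3, 0, 4]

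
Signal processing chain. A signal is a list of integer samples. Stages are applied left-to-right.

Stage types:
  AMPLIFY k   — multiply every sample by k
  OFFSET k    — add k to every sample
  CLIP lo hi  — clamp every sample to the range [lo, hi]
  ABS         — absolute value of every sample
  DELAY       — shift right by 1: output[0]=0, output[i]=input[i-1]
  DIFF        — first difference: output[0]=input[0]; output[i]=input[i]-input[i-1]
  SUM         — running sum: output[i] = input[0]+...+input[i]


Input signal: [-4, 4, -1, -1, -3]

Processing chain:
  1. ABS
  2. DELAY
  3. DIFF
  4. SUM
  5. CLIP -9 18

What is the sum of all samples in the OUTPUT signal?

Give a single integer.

Answer: 10

Derivation:
Input: [-4, 4, -1, -1, -3]
Stage 1 (ABS): |-4|=4, |4|=4, |-1|=1, |-1|=1, |-3|=3 -> [4, 4, 1, 1, 3]
Stage 2 (DELAY): [0, 4, 4, 1, 1] = [0, 4, 4, 1, 1] -> [0, 4, 4, 1, 1]
Stage 3 (DIFF): s[0]=0, 4-0=4, 4-4=0, 1-4=-3, 1-1=0 -> [0, 4, 0, -3, 0]
Stage 4 (SUM): sum[0..0]=0, sum[0..1]=4, sum[0..2]=4, sum[0..3]=1, sum[0..4]=1 -> [0, 4, 4, 1, 1]
Stage 5 (CLIP -9 18): clip(0,-9,18)=0, clip(4,-9,18)=4, clip(4,-9,18)=4, clip(1,-9,18)=1, clip(1,-9,18)=1 -> [0, 4, 4, 1, 1]
Output sum: 10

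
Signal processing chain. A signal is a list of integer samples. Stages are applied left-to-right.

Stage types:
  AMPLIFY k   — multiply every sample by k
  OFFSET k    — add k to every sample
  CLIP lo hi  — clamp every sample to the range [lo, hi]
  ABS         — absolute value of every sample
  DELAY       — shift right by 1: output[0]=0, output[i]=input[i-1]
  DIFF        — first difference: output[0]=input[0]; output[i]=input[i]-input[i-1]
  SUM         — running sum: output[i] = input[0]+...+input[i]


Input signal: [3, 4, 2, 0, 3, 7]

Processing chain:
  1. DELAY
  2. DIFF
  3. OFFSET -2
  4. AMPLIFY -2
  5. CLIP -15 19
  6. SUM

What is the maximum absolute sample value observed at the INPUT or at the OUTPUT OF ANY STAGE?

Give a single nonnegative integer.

Answer: 20

Derivation:
Input: [3, 4, 2, 0, 3, 7] (max |s|=7)
Stage 1 (DELAY): [0, 3, 4, 2, 0, 3] = [0, 3, 4, 2, 0, 3] -> [0, 3, 4, 2, 0, 3] (max |s|=4)
Stage 2 (DIFF): s[0]=0, 3-0=3, 4-3=1, 2-4=-2, 0-2=-2, 3-0=3 -> [0, 3, 1, -2, -2, 3] (max |s|=3)
Stage 3 (OFFSET -2): 0+-2=-2, 3+-2=1, 1+-2=-1, -2+-2=-4, -2+-2=-4, 3+-2=1 -> [-2, 1, -1, -4, -4, 1] (max |s|=4)
Stage 4 (AMPLIFY -2): -2*-2=4, 1*-2=-2, -1*-2=2, -4*-2=8, -4*-2=8, 1*-2=-2 -> [4, -2, 2, 8, 8, -2] (max |s|=8)
Stage 5 (CLIP -15 19): clip(4,-15,19)=4, clip(-2,-15,19)=-2, clip(2,-15,19)=2, clip(8,-15,19)=8, clip(8,-15,19)=8, clip(-2,-15,19)=-2 -> [4, -2, 2, 8, 8, -2] (max |s|=8)
Stage 6 (SUM): sum[0..0]=4, sum[0..1]=2, sum[0..2]=4, sum[0..3]=12, sum[0..4]=20, sum[0..5]=18 -> [4, 2, 4, 12, 20, 18] (max |s|=20)
Overall max amplitude: 20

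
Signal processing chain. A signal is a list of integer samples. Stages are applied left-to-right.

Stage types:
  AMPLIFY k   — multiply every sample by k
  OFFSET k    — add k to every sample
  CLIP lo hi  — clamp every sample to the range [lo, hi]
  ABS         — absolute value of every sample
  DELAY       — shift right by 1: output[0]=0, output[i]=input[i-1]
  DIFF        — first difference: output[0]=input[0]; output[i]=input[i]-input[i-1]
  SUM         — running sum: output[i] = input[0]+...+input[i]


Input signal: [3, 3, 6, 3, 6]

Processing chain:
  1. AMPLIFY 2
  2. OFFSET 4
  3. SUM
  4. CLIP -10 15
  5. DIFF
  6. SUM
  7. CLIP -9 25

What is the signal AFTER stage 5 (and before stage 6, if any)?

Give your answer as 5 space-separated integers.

Answer: 10 5 0 0 0

Derivation:
Input: [3, 3, 6, 3, 6]
Stage 1 (AMPLIFY 2): 3*2=6, 3*2=6, 6*2=12, 3*2=6, 6*2=12 -> [6, 6, 12, 6, 12]
Stage 2 (OFFSET 4): 6+4=10, 6+4=10, 12+4=16, 6+4=10, 12+4=16 -> [10, 10, 16, 10, 16]
Stage 3 (SUM): sum[0..0]=10, sum[0..1]=20, sum[0..2]=36, sum[0..3]=46, sum[0..4]=62 -> [10, 20, 36, 46, 62]
Stage 4 (CLIP -10 15): clip(10,-10,15)=10, clip(20,-10,15)=15, clip(36,-10,15)=15, clip(46,-10,15)=15, clip(62,-10,15)=15 -> [10, 15, 15, 15, 15]
Stage 5 (DIFF): s[0]=10, 15-10=5, 15-15=0, 15-15=0, 15-15=0 -> [10, 5, 0, 0, 0]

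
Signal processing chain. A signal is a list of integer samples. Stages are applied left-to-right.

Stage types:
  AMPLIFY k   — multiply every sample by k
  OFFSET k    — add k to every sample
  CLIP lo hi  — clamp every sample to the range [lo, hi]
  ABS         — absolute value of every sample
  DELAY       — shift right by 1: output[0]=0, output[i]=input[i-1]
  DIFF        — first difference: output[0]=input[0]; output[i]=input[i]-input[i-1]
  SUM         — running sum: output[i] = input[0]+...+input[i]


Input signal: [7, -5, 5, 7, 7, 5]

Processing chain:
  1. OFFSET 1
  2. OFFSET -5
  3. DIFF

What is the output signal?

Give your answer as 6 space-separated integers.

Input: [7, -5, 5, 7, 7, 5]
Stage 1 (OFFSET 1): 7+1=8, -5+1=-4, 5+1=6, 7+1=8, 7+1=8, 5+1=6 -> [8, -4, 6, 8, 8, 6]
Stage 2 (OFFSET -5): 8+-5=3, -4+-5=-9, 6+-5=1, 8+-5=3, 8+-5=3, 6+-5=1 -> [3, -9, 1, 3, 3, 1]
Stage 3 (DIFF): s[0]=3, -9-3=-12, 1--9=10, 3-1=2, 3-3=0, 1-3=-2 -> [3, -12, 10, 2, 0, -2]

Answer: 3 -12 10 2 0 -2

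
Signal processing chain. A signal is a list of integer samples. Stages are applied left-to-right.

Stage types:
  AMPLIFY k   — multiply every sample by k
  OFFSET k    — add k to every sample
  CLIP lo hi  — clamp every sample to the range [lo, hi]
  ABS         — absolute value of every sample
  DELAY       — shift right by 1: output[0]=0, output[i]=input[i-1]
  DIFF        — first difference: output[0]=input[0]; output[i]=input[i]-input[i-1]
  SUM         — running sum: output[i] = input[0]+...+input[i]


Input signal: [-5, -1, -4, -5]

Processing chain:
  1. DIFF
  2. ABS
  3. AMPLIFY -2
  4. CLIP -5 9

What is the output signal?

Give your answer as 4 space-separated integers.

Input: [-5, -1, -4, -5]
Stage 1 (DIFF): s[0]=-5, -1--5=4, -4--1=-3, -5--4=-1 -> [-5, 4, -3, -1]
Stage 2 (ABS): |-5|=5, |4|=4, |-3|=3, |-1|=1 -> [5, 4, 3, 1]
Stage 3 (AMPLIFY -2): 5*-2=-10, 4*-2=-8, 3*-2=-6, 1*-2=-2 -> [-10, -8, -6, -2]
Stage 4 (CLIP -5 9): clip(-10,-5,9)=-5, clip(-8,-5,9)=-5, clip(-6,-5,9)=-5, clip(-2,-5,9)=-2 -> [-5, -5, -5, -2]

Answer: -5 -5 -5 -2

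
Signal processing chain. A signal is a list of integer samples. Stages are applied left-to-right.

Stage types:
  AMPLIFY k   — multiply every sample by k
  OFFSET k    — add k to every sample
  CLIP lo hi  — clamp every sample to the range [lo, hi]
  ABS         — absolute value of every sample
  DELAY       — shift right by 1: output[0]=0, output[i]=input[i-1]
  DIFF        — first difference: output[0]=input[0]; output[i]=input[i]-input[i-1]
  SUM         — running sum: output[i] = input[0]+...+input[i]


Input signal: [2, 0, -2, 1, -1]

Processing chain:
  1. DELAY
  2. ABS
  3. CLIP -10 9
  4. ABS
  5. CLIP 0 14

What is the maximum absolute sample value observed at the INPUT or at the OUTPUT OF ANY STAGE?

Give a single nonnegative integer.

Answer: 2

Derivation:
Input: [2, 0, -2, 1, -1] (max |s|=2)
Stage 1 (DELAY): [0, 2, 0, -2, 1] = [0, 2, 0, -2, 1] -> [0, 2, 0, -2, 1] (max |s|=2)
Stage 2 (ABS): |0|=0, |2|=2, |0|=0, |-2|=2, |1|=1 -> [0, 2, 0, 2, 1] (max |s|=2)
Stage 3 (CLIP -10 9): clip(0,-10,9)=0, clip(2,-10,9)=2, clip(0,-10,9)=0, clip(2,-10,9)=2, clip(1,-10,9)=1 -> [0, 2, 0, 2, 1] (max |s|=2)
Stage 4 (ABS): |0|=0, |2|=2, |0|=0, |2|=2, |1|=1 -> [0, 2, 0, 2, 1] (max |s|=2)
Stage 5 (CLIP 0 14): clip(0,0,14)=0, clip(2,0,14)=2, clip(0,0,14)=0, clip(2,0,14)=2, clip(1,0,14)=1 -> [0, 2, 0, 2, 1] (max |s|=2)
Overall max amplitude: 2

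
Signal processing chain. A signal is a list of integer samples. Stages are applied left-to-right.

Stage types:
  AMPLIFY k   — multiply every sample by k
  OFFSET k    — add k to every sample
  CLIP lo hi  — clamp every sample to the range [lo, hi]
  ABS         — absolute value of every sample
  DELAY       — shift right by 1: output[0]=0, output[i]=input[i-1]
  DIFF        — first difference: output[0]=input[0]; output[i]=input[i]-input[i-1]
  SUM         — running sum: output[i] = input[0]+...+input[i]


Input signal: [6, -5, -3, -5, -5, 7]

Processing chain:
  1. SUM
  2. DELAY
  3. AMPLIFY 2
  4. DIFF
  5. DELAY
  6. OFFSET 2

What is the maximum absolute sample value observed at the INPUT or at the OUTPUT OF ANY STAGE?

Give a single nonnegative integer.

Answer: 24

Derivation:
Input: [6, -5, -3, -5, -5, 7] (max |s|=7)
Stage 1 (SUM): sum[0..0]=6, sum[0..1]=1, sum[0..2]=-2, sum[0..3]=-7, sum[0..4]=-12, sum[0..5]=-5 -> [6, 1, -2, -7, -12, -5] (max |s|=12)
Stage 2 (DELAY): [0, 6, 1, -2, -7, -12] = [0, 6, 1, -2, -7, -12] -> [0, 6, 1, -2, -7, -12] (max |s|=12)
Stage 3 (AMPLIFY 2): 0*2=0, 6*2=12, 1*2=2, -2*2=-4, -7*2=-14, -12*2=-24 -> [0, 12, 2, -4, -14, -24] (max |s|=24)
Stage 4 (DIFF): s[0]=0, 12-0=12, 2-12=-10, -4-2=-6, -14--4=-10, -24--14=-10 -> [0, 12, -10, -6, -10, -10] (max |s|=12)
Stage 5 (DELAY): [0, 0, 12, -10, -6, -10] = [0, 0, 12, -10, -6, -10] -> [0, 0, 12, -10, -6, -10] (max |s|=12)
Stage 6 (OFFSET 2): 0+2=2, 0+2=2, 12+2=14, -10+2=-8, -6+2=-4, -10+2=-8 -> [2, 2, 14, -8, -4, -8] (max |s|=14)
Overall max amplitude: 24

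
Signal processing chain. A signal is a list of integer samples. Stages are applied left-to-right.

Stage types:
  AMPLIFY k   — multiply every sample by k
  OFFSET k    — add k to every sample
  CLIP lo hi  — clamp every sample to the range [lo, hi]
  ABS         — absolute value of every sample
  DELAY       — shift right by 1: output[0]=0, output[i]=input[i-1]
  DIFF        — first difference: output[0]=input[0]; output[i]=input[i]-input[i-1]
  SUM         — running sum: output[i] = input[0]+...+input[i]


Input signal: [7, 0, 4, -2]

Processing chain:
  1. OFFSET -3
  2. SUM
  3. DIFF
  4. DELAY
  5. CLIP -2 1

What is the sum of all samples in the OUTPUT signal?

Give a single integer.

Answer: 0

Derivation:
Input: [7, 0, 4, -2]
Stage 1 (OFFSET -3): 7+-3=4, 0+-3=-3, 4+-3=1, -2+-3=-5 -> [4, -3, 1, -5]
Stage 2 (SUM): sum[0..0]=4, sum[0..1]=1, sum[0..2]=2, sum[0..3]=-3 -> [4, 1, 2, -3]
Stage 3 (DIFF): s[0]=4, 1-4=-3, 2-1=1, -3-2=-5 -> [4, -3, 1, -5]
Stage 4 (DELAY): [0, 4, -3, 1] = [0, 4, -3, 1] -> [0, 4, -3, 1]
Stage 5 (CLIP -2 1): clip(0,-2,1)=0, clip(4,-2,1)=1, clip(-3,-2,1)=-2, clip(1,-2,1)=1 -> [0, 1, -2, 1]
Output sum: 0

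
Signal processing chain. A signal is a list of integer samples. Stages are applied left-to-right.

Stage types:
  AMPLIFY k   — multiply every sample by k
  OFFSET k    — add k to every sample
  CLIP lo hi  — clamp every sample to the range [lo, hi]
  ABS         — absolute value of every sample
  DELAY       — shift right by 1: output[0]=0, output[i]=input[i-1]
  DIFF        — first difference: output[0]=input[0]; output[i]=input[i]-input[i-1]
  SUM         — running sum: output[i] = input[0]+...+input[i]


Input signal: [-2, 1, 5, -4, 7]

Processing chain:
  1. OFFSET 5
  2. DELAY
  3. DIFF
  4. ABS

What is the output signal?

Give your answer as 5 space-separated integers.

Answer: 0 3 3 4 9

Derivation:
Input: [-2, 1, 5, -4, 7]
Stage 1 (OFFSET 5): -2+5=3, 1+5=6, 5+5=10, -4+5=1, 7+5=12 -> [3, 6, 10, 1, 12]
Stage 2 (DELAY): [0, 3, 6, 10, 1] = [0, 3, 6, 10, 1] -> [0, 3, 6, 10, 1]
Stage 3 (DIFF): s[0]=0, 3-0=3, 6-3=3, 10-6=4, 1-10=-9 -> [0, 3, 3, 4, -9]
Stage 4 (ABS): |0|=0, |3|=3, |3|=3, |4|=4, |-9|=9 -> [0, 3, 3, 4, 9]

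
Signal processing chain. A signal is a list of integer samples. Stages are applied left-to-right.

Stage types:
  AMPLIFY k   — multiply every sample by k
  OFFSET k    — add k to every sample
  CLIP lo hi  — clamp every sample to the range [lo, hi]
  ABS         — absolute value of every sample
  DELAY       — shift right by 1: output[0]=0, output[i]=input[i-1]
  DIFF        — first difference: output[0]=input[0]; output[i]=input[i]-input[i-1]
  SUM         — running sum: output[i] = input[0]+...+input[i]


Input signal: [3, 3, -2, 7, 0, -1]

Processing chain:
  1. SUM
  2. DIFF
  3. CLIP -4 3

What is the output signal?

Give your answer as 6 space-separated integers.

Input: [3, 3, -2, 7, 0, -1]
Stage 1 (SUM): sum[0..0]=3, sum[0..1]=6, sum[0..2]=4, sum[0..3]=11, sum[0..4]=11, sum[0..5]=10 -> [3, 6, 4, 11, 11, 10]
Stage 2 (DIFF): s[0]=3, 6-3=3, 4-6=-2, 11-4=7, 11-11=0, 10-11=-1 -> [3, 3, -2, 7, 0, -1]
Stage 3 (CLIP -4 3): clip(3,-4,3)=3, clip(3,-4,3)=3, clip(-2,-4,3)=-2, clip(7,-4,3)=3, clip(0,-4,3)=0, clip(-1,-4,3)=-1 -> [3, 3, -2, 3, 0, -1]

Answer: 3 3 -2 3 0 -1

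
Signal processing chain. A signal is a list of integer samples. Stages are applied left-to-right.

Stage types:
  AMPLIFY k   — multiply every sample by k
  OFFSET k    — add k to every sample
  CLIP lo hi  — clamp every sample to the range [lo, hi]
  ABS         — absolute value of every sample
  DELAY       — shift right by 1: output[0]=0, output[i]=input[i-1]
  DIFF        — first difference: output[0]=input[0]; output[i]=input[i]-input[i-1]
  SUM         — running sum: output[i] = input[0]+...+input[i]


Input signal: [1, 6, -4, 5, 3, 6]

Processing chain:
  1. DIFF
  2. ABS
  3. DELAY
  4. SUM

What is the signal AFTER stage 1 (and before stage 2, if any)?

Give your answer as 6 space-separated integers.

Answer: 1 5 -10 9 -2 3

Derivation:
Input: [1, 6, -4, 5, 3, 6]
Stage 1 (DIFF): s[0]=1, 6-1=5, -4-6=-10, 5--4=9, 3-5=-2, 6-3=3 -> [1, 5, -10, 9, -2, 3]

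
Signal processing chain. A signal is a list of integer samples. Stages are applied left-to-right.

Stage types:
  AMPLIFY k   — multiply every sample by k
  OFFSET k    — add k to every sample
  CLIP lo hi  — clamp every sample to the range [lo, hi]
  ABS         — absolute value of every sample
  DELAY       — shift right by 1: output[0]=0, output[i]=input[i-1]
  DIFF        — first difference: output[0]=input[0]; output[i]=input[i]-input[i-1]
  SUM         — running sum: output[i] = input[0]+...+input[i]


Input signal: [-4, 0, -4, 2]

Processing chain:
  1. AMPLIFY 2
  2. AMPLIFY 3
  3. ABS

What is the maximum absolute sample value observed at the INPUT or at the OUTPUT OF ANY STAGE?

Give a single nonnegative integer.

Answer: 24

Derivation:
Input: [-4, 0, -4, 2] (max |s|=4)
Stage 1 (AMPLIFY 2): -4*2=-8, 0*2=0, -4*2=-8, 2*2=4 -> [-8, 0, -8, 4] (max |s|=8)
Stage 2 (AMPLIFY 3): -8*3=-24, 0*3=0, -8*3=-24, 4*3=12 -> [-24, 0, -24, 12] (max |s|=24)
Stage 3 (ABS): |-24|=24, |0|=0, |-24|=24, |12|=12 -> [24, 0, 24, 12] (max |s|=24)
Overall max amplitude: 24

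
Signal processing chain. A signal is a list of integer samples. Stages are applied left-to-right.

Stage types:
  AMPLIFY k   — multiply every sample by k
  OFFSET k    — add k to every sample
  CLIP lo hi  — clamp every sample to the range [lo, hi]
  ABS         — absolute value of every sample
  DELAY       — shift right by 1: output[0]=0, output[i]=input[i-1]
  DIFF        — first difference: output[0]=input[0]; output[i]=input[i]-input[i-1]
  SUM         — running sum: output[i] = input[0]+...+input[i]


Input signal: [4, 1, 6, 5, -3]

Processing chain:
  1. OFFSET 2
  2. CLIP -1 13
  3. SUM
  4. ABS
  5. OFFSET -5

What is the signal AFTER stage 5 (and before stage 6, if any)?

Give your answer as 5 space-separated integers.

Input: [4, 1, 6, 5, -3]
Stage 1 (OFFSET 2): 4+2=6, 1+2=3, 6+2=8, 5+2=7, -3+2=-1 -> [6, 3, 8, 7, -1]
Stage 2 (CLIP -1 13): clip(6,-1,13)=6, clip(3,-1,13)=3, clip(8,-1,13)=8, clip(7,-1,13)=7, clip(-1,-1,13)=-1 -> [6, 3, 8, 7, -1]
Stage 3 (SUM): sum[0..0]=6, sum[0..1]=9, sum[0..2]=17, sum[0..3]=24, sum[0..4]=23 -> [6, 9, 17, 24, 23]
Stage 4 (ABS): |6|=6, |9|=9, |17|=17, |24|=24, |23|=23 -> [6, 9, 17, 24, 23]
Stage 5 (OFFSET -5): 6+-5=1, 9+-5=4, 17+-5=12, 24+-5=19, 23+-5=18 -> [1, 4, 12, 19, 18]

Answer: 1 4 12 19 18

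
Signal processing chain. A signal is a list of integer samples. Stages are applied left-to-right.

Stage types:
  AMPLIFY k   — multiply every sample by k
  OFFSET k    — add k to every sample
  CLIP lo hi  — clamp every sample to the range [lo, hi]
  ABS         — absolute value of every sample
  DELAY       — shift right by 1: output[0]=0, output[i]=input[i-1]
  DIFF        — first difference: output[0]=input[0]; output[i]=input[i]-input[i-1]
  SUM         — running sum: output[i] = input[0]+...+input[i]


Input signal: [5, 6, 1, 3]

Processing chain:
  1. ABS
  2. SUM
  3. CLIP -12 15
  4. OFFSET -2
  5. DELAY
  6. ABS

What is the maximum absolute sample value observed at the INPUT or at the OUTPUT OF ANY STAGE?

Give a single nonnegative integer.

Answer: 15

Derivation:
Input: [5, 6, 1, 3] (max |s|=6)
Stage 1 (ABS): |5|=5, |6|=6, |1|=1, |3|=3 -> [5, 6, 1, 3] (max |s|=6)
Stage 2 (SUM): sum[0..0]=5, sum[0..1]=11, sum[0..2]=12, sum[0..3]=15 -> [5, 11, 12, 15] (max |s|=15)
Stage 3 (CLIP -12 15): clip(5,-12,15)=5, clip(11,-12,15)=11, clip(12,-12,15)=12, clip(15,-12,15)=15 -> [5, 11, 12, 15] (max |s|=15)
Stage 4 (OFFSET -2): 5+-2=3, 11+-2=9, 12+-2=10, 15+-2=13 -> [3, 9, 10, 13] (max |s|=13)
Stage 5 (DELAY): [0, 3, 9, 10] = [0, 3, 9, 10] -> [0, 3, 9, 10] (max |s|=10)
Stage 6 (ABS): |0|=0, |3|=3, |9|=9, |10|=10 -> [0, 3, 9, 10] (max |s|=10)
Overall max amplitude: 15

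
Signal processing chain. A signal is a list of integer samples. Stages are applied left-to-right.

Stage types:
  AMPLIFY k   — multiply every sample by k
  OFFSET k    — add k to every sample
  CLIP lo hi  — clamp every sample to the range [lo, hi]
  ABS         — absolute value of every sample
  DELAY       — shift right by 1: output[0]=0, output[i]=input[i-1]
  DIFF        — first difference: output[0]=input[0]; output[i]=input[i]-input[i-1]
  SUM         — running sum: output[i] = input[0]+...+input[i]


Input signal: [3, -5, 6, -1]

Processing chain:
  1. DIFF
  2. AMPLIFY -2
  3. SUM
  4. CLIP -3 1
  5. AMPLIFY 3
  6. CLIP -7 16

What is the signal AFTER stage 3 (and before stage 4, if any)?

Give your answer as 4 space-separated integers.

Answer: -6 10 -12 2

Derivation:
Input: [3, -5, 6, -1]
Stage 1 (DIFF): s[0]=3, -5-3=-8, 6--5=11, -1-6=-7 -> [3, -8, 11, -7]
Stage 2 (AMPLIFY -2): 3*-2=-6, -8*-2=16, 11*-2=-22, -7*-2=14 -> [-6, 16, -22, 14]
Stage 3 (SUM): sum[0..0]=-6, sum[0..1]=10, sum[0..2]=-12, sum[0..3]=2 -> [-6, 10, -12, 2]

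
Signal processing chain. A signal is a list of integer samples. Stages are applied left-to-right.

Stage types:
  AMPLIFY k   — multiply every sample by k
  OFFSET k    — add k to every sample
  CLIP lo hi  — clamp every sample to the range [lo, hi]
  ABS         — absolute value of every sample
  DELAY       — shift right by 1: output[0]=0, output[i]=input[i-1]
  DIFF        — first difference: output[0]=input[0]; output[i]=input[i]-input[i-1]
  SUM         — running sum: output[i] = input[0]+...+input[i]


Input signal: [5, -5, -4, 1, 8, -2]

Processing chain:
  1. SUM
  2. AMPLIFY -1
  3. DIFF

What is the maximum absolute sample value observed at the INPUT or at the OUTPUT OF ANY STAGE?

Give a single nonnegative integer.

Input: [5, -5, -4, 1, 8, -2] (max |s|=8)
Stage 1 (SUM): sum[0..0]=5, sum[0..1]=0, sum[0..2]=-4, sum[0..3]=-3, sum[0..4]=5, sum[0..5]=3 -> [5, 0, -4, -3, 5, 3] (max |s|=5)
Stage 2 (AMPLIFY -1): 5*-1=-5, 0*-1=0, -4*-1=4, -3*-1=3, 5*-1=-5, 3*-1=-3 -> [-5, 0, 4, 3, -5, -3] (max |s|=5)
Stage 3 (DIFF): s[0]=-5, 0--5=5, 4-0=4, 3-4=-1, -5-3=-8, -3--5=2 -> [-5, 5, 4, -1, -8, 2] (max |s|=8)
Overall max amplitude: 8

Answer: 8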